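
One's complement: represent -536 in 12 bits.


Original: 001000011000
Invert all bits:
  bit 0: 0 → 1
  bit 1: 0 → 1
  bit 2: 1 → 0
  bit 3: 0 → 1
  bit 4: 0 → 1
  bit 5: 0 → 1
  bit 6: 0 → 1
  bit 7: 1 → 0
  bit 8: 1 → 0
  bit 9: 0 → 1
  bit 10: 0 → 1
  bit 11: 0 → 1
= 110111100111


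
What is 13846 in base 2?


Divide by 2 repeatedly:
13846 ÷ 2 = 6923 remainder 0
6923 ÷ 2 = 3461 remainder 1
3461 ÷ 2 = 1730 remainder 1
1730 ÷ 2 = 865 remainder 0
865 ÷ 2 = 432 remainder 1
432 ÷ 2 = 216 remainder 0
216 ÷ 2 = 108 remainder 0
108 ÷ 2 = 54 remainder 0
54 ÷ 2 = 27 remainder 0
27 ÷ 2 = 13 remainder 1
13 ÷ 2 = 6 remainder 1
6 ÷ 2 = 3 remainder 0
3 ÷ 2 = 1 remainder 1
1 ÷ 2 = 0 remainder 1
Reading remainders bottom-up:
= 11011000010110


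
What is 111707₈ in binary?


Each octal digit → 3 binary bits:
  1 = 001
  1 = 001
  1 = 001
  7 = 111
  0 = 000
  7 = 111
Concatenate: 001 001 001 111 000 111
= 001001001111000111


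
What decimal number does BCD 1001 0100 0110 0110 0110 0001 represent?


Each 4-bit group → digit:
  1001 → 9
  0100 → 4
  0110 → 6
  0110 → 6
  0110 → 6
  0001 → 1
= 946661


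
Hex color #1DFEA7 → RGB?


Hex: #1DFEA7
R = 1D₁₆ = 29
G = FE₁₆ = 254
B = A7₁₆ = 167
= RGB(29, 254, 167)


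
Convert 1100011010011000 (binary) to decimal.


Positional values:
Bit 3: 1 × 2^3 = 8
Bit 4: 1 × 2^4 = 16
Bit 7: 1 × 2^7 = 128
Bit 9: 1 × 2^9 = 512
Bit 10: 1 × 2^10 = 1024
Bit 14: 1 × 2^14 = 16384
Bit 15: 1 × 2^15 = 32768
Sum = 8 + 16 + 128 + 512 + 1024 + 16384 + 32768
= 50840


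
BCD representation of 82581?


Each digit → 4-bit binary:
  8 → 1000
  2 → 0010
  5 → 0101
  8 → 1000
  1 → 0001
= 1000 0010 0101 1000 0001


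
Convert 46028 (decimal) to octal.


Divide by 8 repeatedly:
46028 ÷ 8 = 5753 remainder 4
5753 ÷ 8 = 719 remainder 1
719 ÷ 8 = 89 remainder 7
89 ÷ 8 = 11 remainder 1
11 ÷ 8 = 1 remainder 3
1 ÷ 8 = 0 remainder 1
Reading remainders bottom-up:
= 0o131714


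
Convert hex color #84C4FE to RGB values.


Hex: #84C4FE
R = 84₁₆ = 132
G = C4₁₆ = 196
B = FE₁₆ = 254
= RGB(132, 196, 254)


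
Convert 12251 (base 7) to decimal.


Positional values (base 7):
  1 × 7^0 = 1 × 1 = 1
  5 × 7^1 = 5 × 7 = 35
  2 × 7^2 = 2 × 49 = 98
  2 × 7^3 = 2 × 343 = 686
  1 × 7^4 = 1 × 2401 = 2401
Sum = 1 + 35 + 98 + 686 + 2401
= 3221


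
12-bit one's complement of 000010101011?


Original: 000010101011
Invert all bits:
  bit 0: 0 → 1
  bit 1: 0 → 1
  bit 2: 0 → 1
  bit 3: 0 → 1
  bit 4: 1 → 0
  bit 5: 0 → 1
  bit 6: 1 → 0
  bit 7: 0 → 1
  bit 8: 1 → 0
  bit 9: 0 → 1
  bit 10: 1 → 0
  bit 11: 1 → 0
= 111101010100


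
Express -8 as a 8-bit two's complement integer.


Original: 00001000
Step 1 - Invert all bits: 11110111
Step 2 - Add 1: 11110111 + 1
= 11111000 (represents -8)


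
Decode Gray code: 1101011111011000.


Gray code: 1101011111011000
MSB stays the same: 1
Each subsequent bit = prev_binary XOR current_gray:
  B[1] = 1 XOR 1 = 0
  B[2] = 0 XOR 0 = 0
  B[3] = 0 XOR 1 = 1
  B[4] = 1 XOR 0 = 1
  B[5] = 1 XOR 1 = 0
  B[6] = 0 XOR 1 = 1
  B[7] = 1 XOR 1 = 0
  B[8] = 0 XOR 1 = 1
  B[9] = 1 XOR 1 = 0
  B[10] = 0 XOR 0 = 0
  B[11] = 0 XOR 1 = 1
  B[12] = 1 XOR 1 = 0
  B[13] = 0 XOR 0 = 0
  B[14] = 0 XOR 0 = 0
  B[15] = 0 XOR 0 = 0
= 1001101010010000 (39568 decimal)


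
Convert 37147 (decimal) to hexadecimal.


Divide by 16 repeatedly:
37147 ÷ 16 = 2321 remainder 11 (B)
2321 ÷ 16 = 145 remainder 1 (1)
145 ÷ 16 = 9 remainder 1 (1)
9 ÷ 16 = 0 remainder 9 (9)
Reading remainders bottom-up:
= 0x911B


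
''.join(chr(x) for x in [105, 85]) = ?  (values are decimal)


Codes (decimal): 105 85
Per-code ASCII lookup:
  105  (range 97-122: lowercase, 105 - 97 = 8) → 'i'
  85  (range 65-90: uppercase, 85 - 65 = 20) → 'U'
= 'iU'


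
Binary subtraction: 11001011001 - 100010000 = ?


Align and subtract column by column (LSB to MSB, borrowing when needed):
  11001011001
- 00100010000
  -----------
  col 0: (1 - 0 borrow-in) - 0 → 1 - 0 = 1, borrow out 0
  col 1: (0 - 0 borrow-in) - 0 → 0 - 0 = 0, borrow out 0
  col 2: (0 - 0 borrow-in) - 0 → 0 - 0 = 0, borrow out 0
  col 3: (1 - 0 borrow-in) - 0 → 1 - 0 = 1, borrow out 0
  col 4: (1 - 0 borrow-in) - 1 → 1 - 1 = 0, borrow out 0
  col 5: (0 - 0 borrow-in) - 0 → 0 - 0 = 0, borrow out 0
  col 6: (1 - 0 borrow-in) - 0 → 1 - 0 = 1, borrow out 0
  col 7: (0 - 0 borrow-in) - 0 → 0 - 0 = 0, borrow out 0
  col 8: (0 - 0 borrow-in) - 1 → borrow from next column: (0+2) - 1 = 1, borrow out 1
  col 9: (1 - 1 borrow-in) - 0 → 0 - 0 = 0, borrow out 0
  col 10: (1 - 0 borrow-in) - 0 → 1 - 0 = 1, borrow out 0
Reading bits MSB→LSB: 10101001001
Strip leading zeros: 10101001001
= 10101001001


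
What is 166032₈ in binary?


Each octal digit → 3 binary bits:
  1 = 001
  6 = 110
  6 = 110
  0 = 000
  3 = 011
  2 = 010
Concatenate: 001 110 110 000 011 010
= 001110110000011010


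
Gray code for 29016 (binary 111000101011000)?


Binary: 111000101011000
Gray code: G = B XOR (B >> 1)
B >> 1 = 011100010101100
111000101011000 XOR 011100010101100:
  1 XOR 0 = 1
  1 XOR 1 = 0
  1 XOR 1 = 0
  0 XOR 1 = 1
  0 XOR 0 = 0
  0 XOR 0 = 0
  1 XOR 0 = 1
  0 XOR 1 = 1
  1 XOR 0 = 1
  0 XOR 1 = 1
  1 XOR 0 = 1
  1 XOR 1 = 0
  0 XOR 1 = 1
  0 XOR 0 = 0
  0 XOR 0 = 0
= 100100111110100


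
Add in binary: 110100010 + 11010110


Align and add column by column (LSB to MSB, carry propagating):
  0110100010
+ 0011010110
  ----------
  col 0: 0 + 0 + 0 (carry in) = 0 → bit 0, carry out 0
  col 1: 1 + 1 + 0 (carry in) = 2 → bit 0, carry out 1
  col 2: 0 + 1 + 1 (carry in) = 2 → bit 0, carry out 1
  col 3: 0 + 0 + 1 (carry in) = 1 → bit 1, carry out 0
  col 4: 0 + 1 + 0 (carry in) = 1 → bit 1, carry out 0
  col 5: 1 + 0 + 0 (carry in) = 1 → bit 1, carry out 0
  col 6: 0 + 1 + 0 (carry in) = 1 → bit 1, carry out 0
  col 7: 1 + 1 + 0 (carry in) = 2 → bit 0, carry out 1
  col 8: 1 + 0 + 1 (carry in) = 2 → bit 0, carry out 1
  col 9: 0 + 0 + 1 (carry in) = 1 → bit 1, carry out 0
Reading bits MSB→LSB: 1001111000
Strip leading zeros: 1001111000
= 1001111000


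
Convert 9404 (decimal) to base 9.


Divide by 9 repeatedly:
9404 ÷ 9 = 1044 remainder 8
1044 ÷ 9 = 116 remainder 0
116 ÷ 9 = 12 remainder 8
12 ÷ 9 = 1 remainder 3
1 ÷ 9 = 0 remainder 1
Reading remainders bottom-up:
= 13808


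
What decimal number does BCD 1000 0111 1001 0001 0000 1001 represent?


Each 4-bit group → digit:
  1000 → 8
  0111 → 7
  1001 → 9
  0001 → 1
  0000 → 0
  1001 → 9
= 879109


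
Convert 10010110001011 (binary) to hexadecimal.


Group into 4-bit nibbles: 0010010110001011
  0010 = 2
  0101 = 5
  1000 = 8
  1011 = B
= 0x258B


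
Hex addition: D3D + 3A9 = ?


Align and add column by column (LSB to MSB, each column mod 16 with carry):
  0D3D
+ 03A9
  ----
  col 0: D(13) + 9(9) + 0 (carry in) = 22 → 6(6), carry out 1
  col 1: 3(3) + A(10) + 1 (carry in) = 14 → E(14), carry out 0
  col 2: D(13) + 3(3) + 0 (carry in) = 16 → 0(0), carry out 1
  col 3: 0(0) + 0(0) + 1 (carry in) = 1 → 1(1), carry out 0
Reading digits MSB→LSB: 10E6
Strip leading zeros: 10E6
= 0x10E6


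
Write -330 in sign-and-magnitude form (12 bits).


Sign bit: 1 (negative)
Magnitude: 330 = 00101001010
= 100101001010


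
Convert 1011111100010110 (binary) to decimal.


Positional values:
Bit 1: 1 × 2^1 = 2
Bit 2: 1 × 2^2 = 4
Bit 4: 1 × 2^4 = 16
Bit 8: 1 × 2^8 = 256
Bit 9: 1 × 2^9 = 512
Bit 10: 1 × 2^10 = 1024
Bit 11: 1 × 2^11 = 2048
Bit 12: 1 × 2^12 = 4096
Bit 13: 1 × 2^13 = 8192
Bit 15: 1 × 2^15 = 32768
Sum = 2 + 4 + 16 + 256 + 512 + 1024 + 2048 + 4096 + 8192 + 32768
= 48918


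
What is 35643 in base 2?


Divide by 2 repeatedly:
35643 ÷ 2 = 17821 remainder 1
17821 ÷ 2 = 8910 remainder 1
8910 ÷ 2 = 4455 remainder 0
4455 ÷ 2 = 2227 remainder 1
2227 ÷ 2 = 1113 remainder 1
1113 ÷ 2 = 556 remainder 1
556 ÷ 2 = 278 remainder 0
278 ÷ 2 = 139 remainder 0
139 ÷ 2 = 69 remainder 1
69 ÷ 2 = 34 remainder 1
34 ÷ 2 = 17 remainder 0
17 ÷ 2 = 8 remainder 1
8 ÷ 2 = 4 remainder 0
4 ÷ 2 = 2 remainder 0
2 ÷ 2 = 1 remainder 0
1 ÷ 2 = 0 remainder 1
Reading remainders bottom-up:
= 1000101100111011


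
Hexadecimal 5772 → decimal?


Positional values:
Position 0: 2 × 16^0 = 2 × 1 = 2
Position 1: 7 × 16^1 = 7 × 16 = 112
Position 2: 7 × 16^2 = 7 × 256 = 1792
Position 3: 5 × 16^3 = 5 × 4096 = 20480
Sum = 2 + 112 + 1792 + 20480
= 22386


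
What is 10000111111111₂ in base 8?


Group into 3-bit groups: 010000111111111
  010 = 2
  000 = 0
  111 = 7
  111 = 7
  111 = 7
= 0o20777


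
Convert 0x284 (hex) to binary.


Each hex digit → 4 binary bits:
  2 = 0010
  8 = 1000
  4 = 0100
Concatenate: 0010 1000 0100
= 001010000100


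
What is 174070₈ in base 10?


Positional values:
Position 0: 0 × 8^0 = 0
Position 1: 7 × 8^1 = 56
Position 2: 0 × 8^2 = 0
Position 3: 4 × 8^3 = 2048
Position 4: 7 × 8^4 = 28672
Position 5: 1 × 8^5 = 32768
Sum = 0 + 56 + 0 + 2048 + 28672 + 32768
= 63544


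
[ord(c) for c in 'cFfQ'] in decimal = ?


String: 'cFfQ'  (4 characters)
Per-character ASCII lookup:
  'c': lowercase starts at 97: 'c' = 97 + 2 = 99
  'F': uppercase starts at 65: 'F' = 65 + 5 = 70
  'f': lowercase starts at 97: 'f' = 97 + 5 = 102
  'Q': uppercase starts at 65: 'Q' = 65 + 16 = 81
= 99 70 102 81


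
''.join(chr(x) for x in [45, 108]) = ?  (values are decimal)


Codes (decimal): 45 108
Per-code ASCII lookup:
  45  (special character) → '-'
  108  (range 97-122: lowercase, 108 - 97 = 11) → 'l'
= '-l'


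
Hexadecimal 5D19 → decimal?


Positional values:
Position 0: 9 × 16^0 = 9 × 1 = 9
Position 1: 1 × 16^1 = 1 × 16 = 16
Position 2: D × 16^2 = 13 × 256 = 3328
Position 3: 5 × 16^3 = 5 × 4096 = 20480
Sum = 9 + 16 + 3328 + 20480
= 23833


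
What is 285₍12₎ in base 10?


Positional values (base 12):
  5 × 12^0 = 5 × 1 = 5
  8 × 12^1 = 8 × 12 = 96
  2 × 12^2 = 2 × 144 = 288
Sum = 5 + 96 + 288
= 389


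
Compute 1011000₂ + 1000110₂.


Align and add column by column (LSB to MSB, carry propagating):
  01011000
+ 01000110
  --------
  col 0: 0 + 0 + 0 (carry in) = 0 → bit 0, carry out 0
  col 1: 0 + 1 + 0 (carry in) = 1 → bit 1, carry out 0
  col 2: 0 + 1 + 0 (carry in) = 1 → bit 1, carry out 0
  col 3: 1 + 0 + 0 (carry in) = 1 → bit 1, carry out 0
  col 4: 1 + 0 + 0 (carry in) = 1 → bit 1, carry out 0
  col 5: 0 + 0 + 0 (carry in) = 0 → bit 0, carry out 0
  col 6: 1 + 1 + 0 (carry in) = 2 → bit 0, carry out 1
  col 7: 0 + 0 + 1 (carry in) = 1 → bit 1, carry out 0
Reading bits MSB→LSB: 10011110
Strip leading zeros: 10011110
= 10011110


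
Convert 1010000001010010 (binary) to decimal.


Positional values:
Bit 1: 1 × 2^1 = 2
Bit 4: 1 × 2^4 = 16
Bit 6: 1 × 2^6 = 64
Bit 13: 1 × 2^13 = 8192
Bit 15: 1 × 2^15 = 32768
Sum = 2 + 16 + 64 + 8192 + 32768
= 41042


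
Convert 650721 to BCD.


Each digit → 4-bit binary:
  6 → 0110
  5 → 0101
  0 → 0000
  7 → 0111
  2 → 0010
  1 → 0001
= 0110 0101 0000 0111 0010 0001


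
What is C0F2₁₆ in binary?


Each hex digit → 4 binary bits:
  C = 1100
  0 = 0000
  F = 1111
  2 = 0010
Concatenate: 1100 0000 1111 0010
= 1100000011110010


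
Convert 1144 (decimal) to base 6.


Divide by 6 repeatedly:
1144 ÷ 6 = 190 remainder 4
190 ÷ 6 = 31 remainder 4
31 ÷ 6 = 5 remainder 1
5 ÷ 6 = 0 remainder 5
Reading remainders bottom-up:
= 5144


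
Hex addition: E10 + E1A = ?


Align and add column by column (LSB to MSB, each column mod 16 with carry):
  0E10
+ 0E1A
  ----
  col 0: 0(0) + A(10) + 0 (carry in) = 10 → A(10), carry out 0
  col 1: 1(1) + 1(1) + 0 (carry in) = 2 → 2(2), carry out 0
  col 2: E(14) + E(14) + 0 (carry in) = 28 → C(12), carry out 1
  col 3: 0(0) + 0(0) + 1 (carry in) = 1 → 1(1), carry out 0
Reading digits MSB→LSB: 1C2A
Strip leading zeros: 1C2A
= 0x1C2A


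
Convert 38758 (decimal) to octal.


Divide by 8 repeatedly:
38758 ÷ 8 = 4844 remainder 6
4844 ÷ 8 = 605 remainder 4
605 ÷ 8 = 75 remainder 5
75 ÷ 8 = 9 remainder 3
9 ÷ 8 = 1 remainder 1
1 ÷ 8 = 0 remainder 1
Reading remainders bottom-up:
= 0o113546


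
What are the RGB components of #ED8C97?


Hex: #ED8C97
R = ED₁₆ = 237
G = 8C₁₆ = 140
B = 97₁₆ = 151
= RGB(237, 140, 151)


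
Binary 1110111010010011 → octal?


Group into 3-bit groups: 001110111010010011
  001 = 1
  110 = 6
  111 = 7
  010 = 2
  010 = 2
  011 = 3
= 0o167223


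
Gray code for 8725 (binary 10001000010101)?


Binary: 10001000010101
Gray code: G = B XOR (B >> 1)
B >> 1 = 01000100001010
10001000010101 XOR 01000100001010:
  1 XOR 0 = 1
  0 XOR 1 = 1
  0 XOR 0 = 0
  0 XOR 0 = 0
  1 XOR 0 = 1
  0 XOR 1 = 1
  0 XOR 0 = 0
  0 XOR 0 = 0
  0 XOR 0 = 0
  1 XOR 0 = 1
  0 XOR 1 = 1
  1 XOR 0 = 1
  0 XOR 1 = 1
  1 XOR 0 = 1
= 11001100011111


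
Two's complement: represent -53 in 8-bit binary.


Original: 00110101
Step 1 - Invert all bits: 11001010
Step 2 - Add 1: 11001010 + 1
= 11001011 (represents -53)


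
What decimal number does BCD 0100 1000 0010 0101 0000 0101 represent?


Each 4-bit group → digit:
  0100 → 4
  1000 → 8
  0010 → 2
  0101 → 5
  0000 → 0
  0101 → 5
= 482505


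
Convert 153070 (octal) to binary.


Each octal digit → 3 binary bits:
  1 = 001
  5 = 101
  3 = 011
  0 = 000
  7 = 111
  0 = 000
Concatenate: 001 101 011 000 111 000
= 001101011000111000


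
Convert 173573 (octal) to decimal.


Positional values:
Position 0: 3 × 8^0 = 3
Position 1: 7 × 8^1 = 56
Position 2: 5 × 8^2 = 320
Position 3: 3 × 8^3 = 1536
Position 4: 7 × 8^4 = 28672
Position 5: 1 × 8^5 = 32768
Sum = 3 + 56 + 320 + 1536 + 28672 + 32768
= 63355


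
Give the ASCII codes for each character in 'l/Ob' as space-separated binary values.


String: 'l/Ob'  (4 characters)
Per-character ASCII lookup:
  'l': lowercase starts at 97: 'l' = 97 + 11 = 108 → 1101100
  '/': special character: '/' = 47 → 101111
  'O': uppercase starts at 65: 'O' = 65 + 14 = 79 → 1001111
  'b': lowercase starts at 97: 'b' = 97 + 1 = 98 → 1100010
= 1101100 101111 1001111 1100010


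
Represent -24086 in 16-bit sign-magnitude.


Sign bit: 1 (negative)
Magnitude: 24086 = 101111000010110
= 1101111000010110


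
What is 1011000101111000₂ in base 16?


Group into 4-bit nibbles: 1011000101111000
  1011 = B
  0001 = 1
  0111 = 7
  1000 = 8
= 0xB178


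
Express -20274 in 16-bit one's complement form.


Original: 0100111100110010
Invert all bits:
  bit 0: 0 → 1
  bit 1: 1 → 0
  bit 2: 0 → 1
  bit 3: 0 → 1
  bit 4: 1 → 0
  bit 5: 1 → 0
  bit 6: 1 → 0
  bit 7: 1 → 0
  bit 8: 0 → 1
  bit 9: 0 → 1
  bit 10: 1 → 0
  bit 11: 1 → 0
  bit 12: 0 → 1
  bit 13: 0 → 1
  bit 14: 1 → 0
  bit 15: 0 → 1
= 1011000011001101


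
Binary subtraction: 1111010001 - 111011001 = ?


Align and subtract column by column (LSB to MSB, borrowing when needed):
  1111010001
- 0111011001
  ----------
  col 0: (1 - 0 borrow-in) - 1 → 1 - 1 = 0, borrow out 0
  col 1: (0 - 0 borrow-in) - 0 → 0 - 0 = 0, borrow out 0
  col 2: (0 - 0 borrow-in) - 0 → 0 - 0 = 0, borrow out 0
  col 3: (0 - 0 borrow-in) - 1 → borrow from next column: (0+2) - 1 = 1, borrow out 1
  col 4: (1 - 1 borrow-in) - 1 → borrow from next column: (0+2) - 1 = 1, borrow out 1
  col 5: (0 - 1 borrow-in) - 0 → borrow from next column: (-1+2) - 0 = 1, borrow out 1
  col 6: (1 - 1 borrow-in) - 1 → borrow from next column: (0+2) - 1 = 1, borrow out 1
  col 7: (1 - 1 borrow-in) - 1 → borrow from next column: (0+2) - 1 = 1, borrow out 1
  col 8: (1 - 1 borrow-in) - 1 → borrow from next column: (0+2) - 1 = 1, borrow out 1
  col 9: (1 - 1 borrow-in) - 0 → 0 - 0 = 0, borrow out 0
Reading bits MSB→LSB: 0111111000
Strip leading zeros: 111111000
= 111111000


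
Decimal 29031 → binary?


Divide by 2 repeatedly:
29031 ÷ 2 = 14515 remainder 1
14515 ÷ 2 = 7257 remainder 1
7257 ÷ 2 = 3628 remainder 1
3628 ÷ 2 = 1814 remainder 0
1814 ÷ 2 = 907 remainder 0
907 ÷ 2 = 453 remainder 1
453 ÷ 2 = 226 remainder 1
226 ÷ 2 = 113 remainder 0
113 ÷ 2 = 56 remainder 1
56 ÷ 2 = 28 remainder 0
28 ÷ 2 = 14 remainder 0
14 ÷ 2 = 7 remainder 0
7 ÷ 2 = 3 remainder 1
3 ÷ 2 = 1 remainder 1
1 ÷ 2 = 0 remainder 1
Reading remainders bottom-up:
= 111000101100111


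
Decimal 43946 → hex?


Divide by 16 repeatedly:
43946 ÷ 16 = 2746 remainder 10 (A)
2746 ÷ 16 = 171 remainder 10 (A)
171 ÷ 16 = 10 remainder 11 (B)
10 ÷ 16 = 0 remainder 10 (A)
Reading remainders bottom-up:
= 0xABAA


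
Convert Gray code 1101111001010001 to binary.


Gray code: 1101111001010001
MSB stays the same: 1
Each subsequent bit = prev_binary XOR current_gray:
  B[1] = 1 XOR 1 = 0
  B[2] = 0 XOR 0 = 0
  B[3] = 0 XOR 1 = 1
  B[4] = 1 XOR 1 = 0
  B[5] = 0 XOR 1 = 1
  B[6] = 1 XOR 1 = 0
  B[7] = 0 XOR 0 = 0
  B[8] = 0 XOR 0 = 0
  B[9] = 0 XOR 1 = 1
  B[10] = 1 XOR 0 = 1
  B[11] = 1 XOR 1 = 0
  B[12] = 0 XOR 0 = 0
  B[13] = 0 XOR 0 = 0
  B[14] = 0 XOR 0 = 0
  B[15] = 0 XOR 1 = 1
= 1001010001100001 (37985 decimal)


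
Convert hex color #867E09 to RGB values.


Hex: #867E09
R = 86₁₆ = 134
G = 7E₁₆ = 126
B = 09₁₆ = 9
= RGB(134, 126, 9)


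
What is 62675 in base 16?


Divide by 16 repeatedly:
62675 ÷ 16 = 3917 remainder 3 (3)
3917 ÷ 16 = 244 remainder 13 (D)
244 ÷ 16 = 15 remainder 4 (4)
15 ÷ 16 = 0 remainder 15 (F)
Reading remainders bottom-up:
= 0xF4D3


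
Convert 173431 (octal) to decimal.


Positional values:
Position 0: 1 × 8^0 = 1
Position 1: 3 × 8^1 = 24
Position 2: 4 × 8^2 = 256
Position 3: 3 × 8^3 = 1536
Position 4: 7 × 8^4 = 28672
Position 5: 1 × 8^5 = 32768
Sum = 1 + 24 + 256 + 1536 + 28672 + 32768
= 63257


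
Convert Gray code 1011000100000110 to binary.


Gray code: 1011000100000110
MSB stays the same: 1
Each subsequent bit = prev_binary XOR current_gray:
  B[1] = 1 XOR 0 = 1
  B[2] = 1 XOR 1 = 0
  B[3] = 0 XOR 1 = 1
  B[4] = 1 XOR 0 = 1
  B[5] = 1 XOR 0 = 1
  B[6] = 1 XOR 0 = 1
  B[7] = 1 XOR 1 = 0
  B[8] = 0 XOR 0 = 0
  B[9] = 0 XOR 0 = 0
  B[10] = 0 XOR 0 = 0
  B[11] = 0 XOR 0 = 0
  B[12] = 0 XOR 0 = 0
  B[13] = 0 XOR 1 = 1
  B[14] = 1 XOR 1 = 0
  B[15] = 0 XOR 0 = 0
= 1101111000000100 (56836 decimal)


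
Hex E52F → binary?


Each hex digit → 4 binary bits:
  E = 1110
  5 = 0101
  2 = 0010
  F = 1111
Concatenate: 1110 0101 0010 1111
= 1110010100101111


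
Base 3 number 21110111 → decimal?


Positional values (base 3):
  1 × 3^0 = 1 × 1 = 1
  1 × 3^1 = 1 × 3 = 3
  1 × 3^2 = 1 × 9 = 9
  0 × 3^3 = 0 × 27 = 0
  1 × 3^4 = 1 × 81 = 81
  1 × 3^5 = 1 × 243 = 243
  1 × 3^6 = 1 × 729 = 729
  2 × 3^7 = 2 × 2187 = 4374
Sum = 1 + 3 + 9 + 0 + 81 + 243 + 729 + 4374
= 5440


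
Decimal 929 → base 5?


Divide by 5 repeatedly:
929 ÷ 5 = 185 remainder 4
185 ÷ 5 = 37 remainder 0
37 ÷ 5 = 7 remainder 2
7 ÷ 5 = 1 remainder 2
1 ÷ 5 = 0 remainder 1
Reading remainders bottom-up:
= 12204


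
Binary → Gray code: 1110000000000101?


Binary: 1110000000000101
Gray code: G = B XOR (B >> 1)
B >> 1 = 0111000000000010
1110000000000101 XOR 0111000000000010:
  1 XOR 0 = 1
  1 XOR 1 = 0
  1 XOR 1 = 0
  0 XOR 1 = 1
  0 XOR 0 = 0
  0 XOR 0 = 0
  0 XOR 0 = 0
  0 XOR 0 = 0
  0 XOR 0 = 0
  0 XOR 0 = 0
  0 XOR 0 = 0
  0 XOR 0 = 0
  0 XOR 0 = 0
  1 XOR 0 = 1
  0 XOR 1 = 1
  1 XOR 0 = 1
= 1001000000000111


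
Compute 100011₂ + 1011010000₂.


Align and add column by column (LSB to MSB, carry propagating):
  00000100011
+ 01011010000
  -----------
  col 0: 1 + 0 + 0 (carry in) = 1 → bit 1, carry out 0
  col 1: 1 + 0 + 0 (carry in) = 1 → bit 1, carry out 0
  col 2: 0 + 0 + 0 (carry in) = 0 → bit 0, carry out 0
  col 3: 0 + 0 + 0 (carry in) = 0 → bit 0, carry out 0
  col 4: 0 + 1 + 0 (carry in) = 1 → bit 1, carry out 0
  col 5: 1 + 0 + 0 (carry in) = 1 → bit 1, carry out 0
  col 6: 0 + 1 + 0 (carry in) = 1 → bit 1, carry out 0
  col 7: 0 + 1 + 0 (carry in) = 1 → bit 1, carry out 0
  col 8: 0 + 0 + 0 (carry in) = 0 → bit 0, carry out 0
  col 9: 0 + 1 + 0 (carry in) = 1 → bit 1, carry out 0
  col 10: 0 + 0 + 0 (carry in) = 0 → bit 0, carry out 0
Reading bits MSB→LSB: 01011110011
Strip leading zeros: 1011110011
= 1011110011


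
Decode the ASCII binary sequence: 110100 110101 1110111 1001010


Codes (binary): 110100 110101 1110111 1001010
Per-code ASCII lookup:
  110100 = 52  (range 48-57: digits, 52 - 48 = 4) → '4'
  110101 = 53  (range 48-57: digits, 53 - 48 = 5) → '5'
  1110111 = 119  (range 97-122: lowercase, 119 - 97 = 22) → 'w'
  1001010 = 74  (range 65-90: uppercase, 74 - 65 = 9) → 'J'
= '45wJ'


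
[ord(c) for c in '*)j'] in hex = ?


String: '*)j'  (3 characters)
Per-character ASCII lookup:
  '*': special character: '*' = 42 → 0x2A
  ')': special character: ')' = 41 → 0x29
  'j': lowercase starts at 97: 'j' = 97 + 9 = 106 → 0x6A
= 0x2A 0x29 0x6A


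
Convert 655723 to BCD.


Each digit → 4-bit binary:
  6 → 0110
  5 → 0101
  5 → 0101
  7 → 0111
  2 → 0010
  3 → 0011
= 0110 0101 0101 0111 0010 0011


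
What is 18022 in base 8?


Divide by 8 repeatedly:
18022 ÷ 8 = 2252 remainder 6
2252 ÷ 8 = 281 remainder 4
281 ÷ 8 = 35 remainder 1
35 ÷ 8 = 4 remainder 3
4 ÷ 8 = 0 remainder 4
Reading remainders bottom-up:
= 0o43146


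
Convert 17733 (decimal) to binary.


Divide by 2 repeatedly:
17733 ÷ 2 = 8866 remainder 1
8866 ÷ 2 = 4433 remainder 0
4433 ÷ 2 = 2216 remainder 1
2216 ÷ 2 = 1108 remainder 0
1108 ÷ 2 = 554 remainder 0
554 ÷ 2 = 277 remainder 0
277 ÷ 2 = 138 remainder 1
138 ÷ 2 = 69 remainder 0
69 ÷ 2 = 34 remainder 1
34 ÷ 2 = 17 remainder 0
17 ÷ 2 = 8 remainder 1
8 ÷ 2 = 4 remainder 0
4 ÷ 2 = 2 remainder 0
2 ÷ 2 = 1 remainder 0
1 ÷ 2 = 0 remainder 1
Reading remainders bottom-up:
= 100010101000101


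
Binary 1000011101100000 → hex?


Group into 4-bit nibbles: 1000011101100000
  1000 = 8
  0111 = 7
  0110 = 6
  0000 = 0
= 0x8760


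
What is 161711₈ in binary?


Each octal digit → 3 binary bits:
  1 = 001
  6 = 110
  1 = 001
  7 = 111
  1 = 001
  1 = 001
Concatenate: 001 110 001 111 001 001
= 001110001111001001


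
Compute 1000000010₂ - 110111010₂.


Align and subtract column by column (LSB to MSB, borrowing when needed):
  1000000010
- 0110111010
  ----------
  col 0: (0 - 0 borrow-in) - 0 → 0 - 0 = 0, borrow out 0
  col 1: (1 - 0 borrow-in) - 1 → 1 - 1 = 0, borrow out 0
  col 2: (0 - 0 borrow-in) - 0 → 0 - 0 = 0, borrow out 0
  col 3: (0 - 0 borrow-in) - 1 → borrow from next column: (0+2) - 1 = 1, borrow out 1
  col 4: (0 - 1 borrow-in) - 1 → borrow from next column: (-1+2) - 1 = 0, borrow out 1
  col 5: (0 - 1 borrow-in) - 1 → borrow from next column: (-1+2) - 1 = 0, borrow out 1
  col 6: (0 - 1 borrow-in) - 0 → borrow from next column: (-1+2) - 0 = 1, borrow out 1
  col 7: (0 - 1 borrow-in) - 1 → borrow from next column: (-1+2) - 1 = 0, borrow out 1
  col 8: (0 - 1 borrow-in) - 1 → borrow from next column: (-1+2) - 1 = 0, borrow out 1
  col 9: (1 - 1 borrow-in) - 0 → 0 - 0 = 0, borrow out 0
Reading bits MSB→LSB: 0001001000
Strip leading zeros: 1001000
= 1001000


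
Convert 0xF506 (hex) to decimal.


Positional values:
Position 0: 6 × 16^0 = 6 × 1 = 6
Position 1: 0 × 16^1 = 0 × 16 = 0
Position 2: 5 × 16^2 = 5 × 256 = 1280
Position 3: F × 16^3 = 15 × 4096 = 61440
Sum = 6 + 0 + 1280 + 61440
= 62726


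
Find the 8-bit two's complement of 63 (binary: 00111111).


Original: 00111111
Step 1 - Invert all bits: 11000000
Step 2 - Add 1: 11000000 + 1
= 11000001 (represents -63)


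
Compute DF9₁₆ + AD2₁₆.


Align and add column by column (LSB to MSB, each column mod 16 with carry):
  0DF9
+ 0AD2
  ----
  col 0: 9(9) + 2(2) + 0 (carry in) = 11 → B(11), carry out 0
  col 1: F(15) + D(13) + 0 (carry in) = 28 → C(12), carry out 1
  col 2: D(13) + A(10) + 1 (carry in) = 24 → 8(8), carry out 1
  col 3: 0(0) + 0(0) + 1 (carry in) = 1 → 1(1), carry out 0
Reading digits MSB→LSB: 18CB
Strip leading zeros: 18CB
= 0x18CB


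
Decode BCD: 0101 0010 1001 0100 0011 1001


Each 4-bit group → digit:
  0101 → 5
  0010 → 2
  1001 → 9
  0100 → 4
  0011 → 3
  1001 → 9
= 529439


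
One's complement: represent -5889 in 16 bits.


Original: 0001011100000001
Invert all bits:
  bit 0: 0 → 1
  bit 1: 0 → 1
  bit 2: 0 → 1
  bit 3: 1 → 0
  bit 4: 0 → 1
  bit 5: 1 → 0
  bit 6: 1 → 0
  bit 7: 1 → 0
  bit 8: 0 → 1
  bit 9: 0 → 1
  bit 10: 0 → 1
  bit 11: 0 → 1
  bit 12: 0 → 1
  bit 13: 0 → 1
  bit 14: 0 → 1
  bit 15: 1 → 0
= 1110100011111110


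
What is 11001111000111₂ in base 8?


Group into 3-bit groups: 011001111000111
  011 = 3
  001 = 1
  111 = 7
  000 = 0
  111 = 7
= 0o31707


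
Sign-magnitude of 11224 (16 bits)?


Sign bit: 0 (positive)
Magnitude: 11224 = 010101111011000
= 0010101111011000


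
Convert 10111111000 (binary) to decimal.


Positional values:
Bit 3: 1 × 2^3 = 8
Bit 4: 1 × 2^4 = 16
Bit 5: 1 × 2^5 = 32
Bit 6: 1 × 2^6 = 64
Bit 7: 1 × 2^7 = 128
Bit 8: 1 × 2^8 = 256
Bit 10: 1 × 2^10 = 1024
Sum = 8 + 16 + 32 + 64 + 128 + 256 + 1024
= 1528


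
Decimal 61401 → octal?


Divide by 8 repeatedly:
61401 ÷ 8 = 7675 remainder 1
7675 ÷ 8 = 959 remainder 3
959 ÷ 8 = 119 remainder 7
119 ÷ 8 = 14 remainder 7
14 ÷ 8 = 1 remainder 6
1 ÷ 8 = 0 remainder 1
Reading remainders bottom-up:
= 0o167731


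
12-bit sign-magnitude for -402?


Sign bit: 1 (negative)
Magnitude: 402 = 00110010010
= 100110010010


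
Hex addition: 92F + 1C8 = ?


Align and add column by column (LSB to MSB, each column mod 16 with carry):
  092F
+ 01C8
  ----
  col 0: F(15) + 8(8) + 0 (carry in) = 23 → 7(7), carry out 1
  col 1: 2(2) + C(12) + 1 (carry in) = 15 → F(15), carry out 0
  col 2: 9(9) + 1(1) + 0 (carry in) = 10 → A(10), carry out 0
  col 3: 0(0) + 0(0) + 0 (carry in) = 0 → 0(0), carry out 0
Reading digits MSB→LSB: 0AF7
Strip leading zeros: AF7
= 0xAF7


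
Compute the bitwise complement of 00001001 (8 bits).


Original: 00001001
Invert all bits:
  bit 0: 0 → 1
  bit 1: 0 → 1
  bit 2: 0 → 1
  bit 3: 0 → 1
  bit 4: 1 → 0
  bit 5: 0 → 1
  bit 6: 0 → 1
  bit 7: 1 → 0
= 11110110


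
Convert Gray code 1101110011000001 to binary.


Gray code: 1101110011000001
MSB stays the same: 1
Each subsequent bit = prev_binary XOR current_gray:
  B[1] = 1 XOR 1 = 0
  B[2] = 0 XOR 0 = 0
  B[3] = 0 XOR 1 = 1
  B[4] = 1 XOR 1 = 0
  B[5] = 0 XOR 1 = 1
  B[6] = 1 XOR 0 = 1
  B[7] = 1 XOR 0 = 1
  B[8] = 1 XOR 1 = 0
  B[9] = 0 XOR 1 = 1
  B[10] = 1 XOR 0 = 1
  B[11] = 1 XOR 0 = 1
  B[12] = 1 XOR 0 = 1
  B[13] = 1 XOR 0 = 1
  B[14] = 1 XOR 0 = 1
  B[15] = 1 XOR 1 = 0
= 1001011101111110 (38782 decimal)


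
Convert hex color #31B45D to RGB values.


Hex: #31B45D
R = 31₁₆ = 49
G = B4₁₆ = 180
B = 5D₁₆ = 93
= RGB(49, 180, 93)


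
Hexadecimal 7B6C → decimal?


Positional values:
Position 0: C × 16^0 = 12 × 1 = 12
Position 1: 6 × 16^1 = 6 × 16 = 96
Position 2: B × 16^2 = 11 × 256 = 2816
Position 3: 7 × 16^3 = 7 × 4096 = 28672
Sum = 12 + 96 + 2816 + 28672
= 31596


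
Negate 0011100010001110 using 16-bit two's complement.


Original: 0011100010001110
Step 1 - Invert all bits: 1100011101110001
Step 2 - Add 1: 1100011101110001 + 1
= 1100011101110010 (represents -14478)


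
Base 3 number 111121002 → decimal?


Positional values (base 3):
  2 × 3^0 = 2 × 1 = 2
  0 × 3^1 = 0 × 3 = 0
  0 × 3^2 = 0 × 9 = 0
  1 × 3^3 = 1 × 27 = 27
  2 × 3^4 = 2 × 81 = 162
  1 × 3^5 = 1 × 243 = 243
  1 × 3^6 = 1 × 729 = 729
  1 × 3^7 = 1 × 2187 = 2187
  1 × 3^8 = 1 × 6561 = 6561
Sum = 2 + 0 + 0 + 27 + 162 + 243 + 729 + 2187 + 6561
= 9911


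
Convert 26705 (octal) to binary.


Each octal digit → 3 binary bits:
  2 = 010
  6 = 110
  7 = 111
  0 = 000
  5 = 101
Concatenate: 010 110 111 000 101
= 010110111000101


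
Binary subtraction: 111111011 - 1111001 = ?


Align and subtract column by column (LSB to MSB, borrowing when needed):
  111111011
- 001111001
  ---------
  col 0: (1 - 0 borrow-in) - 1 → 1 - 1 = 0, borrow out 0
  col 1: (1 - 0 borrow-in) - 0 → 1 - 0 = 1, borrow out 0
  col 2: (0 - 0 borrow-in) - 0 → 0 - 0 = 0, borrow out 0
  col 3: (1 - 0 borrow-in) - 1 → 1 - 1 = 0, borrow out 0
  col 4: (1 - 0 borrow-in) - 1 → 1 - 1 = 0, borrow out 0
  col 5: (1 - 0 borrow-in) - 1 → 1 - 1 = 0, borrow out 0
  col 6: (1 - 0 borrow-in) - 1 → 1 - 1 = 0, borrow out 0
  col 7: (1 - 0 borrow-in) - 0 → 1 - 0 = 1, borrow out 0
  col 8: (1 - 0 borrow-in) - 0 → 1 - 0 = 1, borrow out 0
Reading bits MSB→LSB: 110000010
Strip leading zeros: 110000010
= 110000010


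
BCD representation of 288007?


Each digit → 4-bit binary:
  2 → 0010
  8 → 1000
  8 → 1000
  0 → 0000
  0 → 0000
  7 → 0111
= 0010 1000 1000 0000 0000 0111


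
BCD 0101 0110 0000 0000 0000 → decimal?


Each 4-bit group → digit:
  0101 → 5
  0110 → 6
  0000 → 0
  0000 → 0
  0000 → 0
= 56000


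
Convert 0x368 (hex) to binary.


Each hex digit → 4 binary bits:
  3 = 0011
  6 = 0110
  8 = 1000
Concatenate: 0011 0110 1000
= 001101101000


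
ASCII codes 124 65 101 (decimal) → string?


Codes (decimal): 124 65 101
Per-code ASCII lookup:
  124  (special character) → '|'
  65  (range 65-90: uppercase, 65 - 65 = 0) → 'A'
  101  (range 97-122: lowercase, 101 - 97 = 4) → 'e'
= '|Ae'


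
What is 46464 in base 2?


Divide by 2 repeatedly:
46464 ÷ 2 = 23232 remainder 0
23232 ÷ 2 = 11616 remainder 0
11616 ÷ 2 = 5808 remainder 0
5808 ÷ 2 = 2904 remainder 0
2904 ÷ 2 = 1452 remainder 0
1452 ÷ 2 = 726 remainder 0
726 ÷ 2 = 363 remainder 0
363 ÷ 2 = 181 remainder 1
181 ÷ 2 = 90 remainder 1
90 ÷ 2 = 45 remainder 0
45 ÷ 2 = 22 remainder 1
22 ÷ 2 = 11 remainder 0
11 ÷ 2 = 5 remainder 1
5 ÷ 2 = 2 remainder 1
2 ÷ 2 = 1 remainder 0
1 ÷ 2 = 0 remainder 1
Reading remainders bottom-up:
= 1011010110000000


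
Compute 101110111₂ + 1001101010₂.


Align and add column by column (LSB to MSB, carry propagating):
  00101110111
+ 01001101010
  -----------
  col 0: 1 + 0 + 0 (carry in) = 1 → bit 1, carry out 0
  col 1: 1 + 1 + 0 (carry in) = 2 → bit 0, carry out 1
  col 2: 1 + 0 + 1 (carry in) = 2 → bit 0, carry out 1
  col 3: 0 + 1 + 1 (carry in) = 2 → bit 0, carry out 1
  col 4: 1 + 0 + 1 (carry in) = 2 → bit 0, carry out 1
  col 5: 1 + 1 + 1 (carry in) = 3 → bit 1, carry out 1
  col 6: 1 + 1 + 1 (carry in) = 3 → bit 1, carry out 1
  col 7: 0 + 0 + 1 (carry in) = 1 → bit 1, carry out 0
  col 8: 1 + 0 + 0 (carry in) = 1 → bit 1, carry out 0
  col 9: 0 + 1 + 0 (carry in) = 1 → bit 1, carry out 0
  col 10: 0 + 0 + 0 (carry in) = 0 → bit 0, carry out 0
Reading bits MSB→LSB: 01111100001
Strip leading zeros: 1111100001
= 1111100001


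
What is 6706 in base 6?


Divide by 6 repeatedly:
6706 ÷ 6 = 1117 remainder 4
1117 ÷ 6 = 186 remainder 1
186 ÷ 6 = 31 remainder 0
31 ÷ 6 = 5 remainder 1
5 ÷ 6 = 0 remainder 5
Reading remainders bottom-up:
= 51014


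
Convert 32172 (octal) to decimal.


Positional values:
Position 0: 2 × 8^0 = 2
Position 1: 7 × 8^1 = 56
Position 2: 1 × 8^2 = 64
Position 3: 2 × 8^3 = 1024
Position 4: 3 × 8^4 = 12288
Sum = 2 + 56 + 64 + 1024 + 12288
= 13434


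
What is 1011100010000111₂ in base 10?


Positional values:
Bit 0: 1 × 2^0 = 1
Bit 1: 1 × 2^1 = 2
Bit 2: 1 × 2^2 = 4
Bit 7: 1 × 2^7 = 128
Bit 11: 1 × 2^11 = 2048
Bit 12: 1 × 2^12 = 4096
Bit 13: 1 × 2^13 = 8192
Bit 15: 1 × 2^15 = 32768
Sum = 1 + 2 + 4 + 128 + 2048 + 4096 + 8192 + 32768
= 47239


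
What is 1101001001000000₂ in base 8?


Group into 3-bit groups: 001101001001000000
  001 = 1
  101 = 5
  001 = 1
  001 = 1
  000 = 0
  000 = 0
= 0o151100


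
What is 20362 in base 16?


Divide by 16 repeatedly:
20362 ÷ 16 = 1272 remainder 10 (A)
1272 ÷ 16 = 79 remainder 8 (8)
79 ÷ 16 = 4 remainder 15 (F)
4 ÷ 16 = 0 remainder 4 (4)
Reading remainders bottom-up:
= 0x4F8A


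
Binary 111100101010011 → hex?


Group into 4-bit nibbles: 0111100101010011
  0111 = 7
  1001 = 9
  0101 = 5
  0011 = 3
= 0x7953


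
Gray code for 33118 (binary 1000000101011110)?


Binary: 1000000101011110
Gray code: G = B XOR (B >> 1)
B >> 1 = 0100000010101111
1000000101011110 XOR 0100000010101111:
  1 XOR 0 = 1
  0 XOR 1 = 1
  0 XOR 0 = 0
  0 XOR 0 = 0
  0 XOR 0 = 0
  0 XOR 0 = 0
  0 XOR 0 = 0
  1 XOR 0 = 1
  0 XOR 1 = 1
  1 XOR 0 = 1
  0 XOR 1 = 1
  1 XOR 0 = 1
  1 XOR 1 = 0
  1 XOR 1 = 0
  1 XOR 1 = 0
  0 XOR 1 = 1
= 1100000111110001


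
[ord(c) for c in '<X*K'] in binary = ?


String: '<X*K'  (4 characters)
Per-character ASCII lookup:
  '<': special character: '<' = 60 → 111100
  'X': uppercase starts at 65: 'X' = 65 + 23 = 88 → 1011000
  '*': special character: '*' = 42 → 101010
  'K': uppercase starts at 65: 'K' = 65 + 10 = 75 → 1001011
= 111100 1011000 101010 1001011


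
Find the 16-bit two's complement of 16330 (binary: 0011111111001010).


Original: 0011111111001010
Step 1 - Invert all bits: 1100000000110101
Step 2 - Add 1: 1100000000110101 + 1
= 1100000000110110 (represents -16330)


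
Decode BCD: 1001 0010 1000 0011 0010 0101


Each 4-bit group → digit:
  1001 → 9
  0010 → 2
  1000 → 8
  0011 → 3
  0010 → 2
  0101 → 5
= 928325


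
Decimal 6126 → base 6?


Divide by 6 repeatedly:
6126 ÷ 6 = 1021 remainder 0
1021 ÷ 6 = 170 remainder 1
170 ÷ 6 = 28 remainder 2
28 ÷ 6 = 4 remainder 4
4 ÷ 6 = 0 remainder 4
Reading remainders bottom-up:
= 44210


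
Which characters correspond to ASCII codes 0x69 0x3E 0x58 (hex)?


Codes (hex): 0x69 0x3E 0x58
Per-code ASCII lookup:
  0x69 = 105  (range 97-122: lowercase, 105 - 97 = 8) → 'i'
  0x3E = 62  (special character) → '>'
  0x58 = 88  (range 65-90: uppercase, 88 - 65 = 23) → 'X'
= 'i>X'


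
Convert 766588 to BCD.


Each digit → 4-bit binary:
  7 → 0111
  6 → 0110
  6 → 0110
  5 → 0101
  8 → 1000
  8 → 1000
= 0111 0110 0110 0101 1000 1000


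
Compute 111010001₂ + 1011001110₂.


Align and add column by column (LSB to MSB, carry propagating):
  00111010001
+ 01011001110
  -----------
  col 0: 1 + 0 + 0 (carry in) = 1 → bit 1, carry out 0
  col 1: 0 + 1 + 0 (carry in) = 1 → bit 1, carry out 0
  col 2: 0 + 1 + 0 (carry in) = 1 → bit 1, carry out 0
  col 3: 0 + 1 + 0 (carry in) = 1 → bit 1, carry out 0
  col 4: 1 + 0 + 0 (carry in) = 1 → bit 1, carry out 0
  col 5: 0 + 0 + 0 (carry in) = 0 → bit 0, carry out 0
  col 6: 1 + 1 + 0 (carry in) = 2 → bit 0, carry out 1
  col 7: 1 + 1 + 1 (carry in) = 3 → bit 1, carry out 1
  col 8: 1 + 0 + 1 (carry in) = 2 → bit 0, carry out 1
  col 9: 0 + 1 + 1 (carry in) = 2 → bit 0, carry out 1
  col 10: 0 + 0 + 1 (carry in) = 1 → bit 1, carry out 0
Reading bits MSB→LSB: 10010011111
Strip leading zeros: 10010011111
= 10010011111


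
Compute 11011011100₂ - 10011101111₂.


Align and subtract column by column (LSB to MSB, borrowing when needed):
  11011011100
- 10011101111
  -----------
  col 0: (0 - 0 borrow-in) - 1 → borrow from next column: (0+2) - 1 = 1, borrow out 1
  col 1: (0 - 1 borrow-in) - 1 → borrow from next column: (-1+2) - 1 = 0, borrow out 1
  col 2: (1 - 1 borrow-in) - 1 → borrow from next column: (0+2) - 1 = 1, borrow out 1
  col 3: (1 - 1 borrow-in) - 1 → borrow from next column: (0+2) - 1 = 1, borrow out 1
  col 4: (1 - 1 borrow-in) - 0 → 0 - 0 = 0, borrow out 0
  col 5: (0 - 0 borrow-in) - 1 → borrow from next column: (0+2) - 1 = 1, borrow out 1
  col 6: (1 - 1 borrow-in) - 1 → borrow from next column: (0+2) - 1 = 1, borrow out 1
  col 7: (1 - 1 borrow-in) - 1 → borrow from next column: (0+2) - 1 = 1, borrow out 1
  col 8: (0 - 1 borrow-in) - 0 → borrow from next column: (-1+2) - 0 = 1, borrow out 1
  col 9: (1 - 1 borrow-in) - 0 → 0 - 0 = 0, borrow out 0
  col 10: (1 - 0 borrow-in) - 1 → 1 - 1 = 0, borrow out 0
Reading bits MSB→LSB: 00111101101
Strip leading zeros: 111101101
= 111101101


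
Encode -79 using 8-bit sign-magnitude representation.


Sign bit: 1 (negative)
Magnitude: 79 = 1001111
= 11001111


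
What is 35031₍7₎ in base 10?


Positional values (base 7):
  1 × 7^0 = 1 × 1 = 1
  3 × 7^1 = 3 × 7 = 21
  0 × 7^2 = 0 × 49 = 0
  5 × 7^3 = 5 × 343 = 1715
  3 × 7^4 = 3 × 2401 = 7203
Sum = 1 + 21 + 0 + 1715 + 7203
= 8940


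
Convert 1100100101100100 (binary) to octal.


Group into 3-bit groups: 001100100101100100
  001 = 1
  100 = 4
  100 = 4
  101 = 5
  100 = 4
  100 = 4
= 0o144544


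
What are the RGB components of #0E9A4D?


Hex: #0E9A4D
R = 0E₁₆ = 14
G = 9A₁₆ = 154
B = 4D₁₆ = 77
= RGB(14, 154, 77)


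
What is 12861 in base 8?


Divide by 8 repeatedly:
12861 ÷ 8 = 1607 remainder 5
1607 ÷ 8 = 200 remainder 7
200 ÷ 8 = 25 remainder 0
25 ÷ 8 = 3 remainder 1
3 ÷ 8 = 0 remainder 3
Reading remainders bottom-up:
= 0o31075


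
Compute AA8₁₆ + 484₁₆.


Align and add column by column (LSB to MSB, each column mod 16 with carry):
  0AA8
+ 0484
  ----
  col 0: 8(8) + 4(4) + 0 (carry in) = 12 → C(12), carry out 0
  col 1: A(10) + 8(8) + 0 (carry in) = 18 → 2(2), carry out 1
  col 2: A(10) + 4(4) + 1 (carry in) = 15 → F(15), carry out 0
  col 3: 0(0) + 0(0) + 0 (carry in) = 0 → 0(0), carry out 0
Reading digits MSB→LSB: 0F2C
Strip leading zeros: F2C
= 0xF2C


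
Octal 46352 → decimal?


Positional values:
Position 0: 2 × 8^0 = 2
Position 1: 5 × 8^1 = 40
Position 2: 3 × 8^2 = 192
Position 3: 6 × 8^3 = 3072
Position 4: 4 × 8^4 = 16384
Sum = 2 + 40 + 192 + 3072 + 16384
= 19690


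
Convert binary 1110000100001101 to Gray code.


Binary: 1110000100001101
Gray code: G = B XOR (B >> 1)
B >> 1 = 0111000010000110
1110000100001101 XOR 0111000010000110:
  1 XOR 0 = 1
  1 XOR 1 = 0
  1 XOR 1 = 0
  0 XOR 1 = 1
  0 XOR 0 = 0
  0 XOR 0 = 0
  0 XOR 0 = 0
  1 XOR 0 = 1
  0 XOR 1 = 1
  0 XOR 0 = 0
  0 XOR 0 = 0
  0 XOR 0 = 0
  1 XOR 0 = 1
  1 XOR 1 = 0
  0 XOR 1 = 1
  1 XOR 0 = 1
= 1001000110001011


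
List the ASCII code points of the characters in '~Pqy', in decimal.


String: '~Pqy'  (4 characters)
Per-character ASCII lookup:
  '~': special character: '~' = 126
  'P': uppercase starts at 65: 'P' = 65 + 15 = 80
  'q': lowercase starts at 97: 'q' = 97 + 16 = 113
  'y': lowercase starts at 97: 'y' = 97 + 24 = 121
= 126 80 113 121


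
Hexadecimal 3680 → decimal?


Positional values:
Position 0: 0 × 16^0 = 0 × 1 = 0
Position 1: 8 × 16^1 = 8 × 16 = 128
Position 2: 6 × 16^2 = 6 × 256 = 1536
Position 3: 3 × 16^3 = 3 × 4096 = 12288
Sum = 0 + 128 + 1536 + 12288
= 13952


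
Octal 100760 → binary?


Each octal digit → 3 binary bits:
  1 = 001
  0 = 000
  0 = 000
  7 = 111
  6 = 110
  0 = 000
Concatenate: 001 000 000 111 110 000
= 001000000111110000


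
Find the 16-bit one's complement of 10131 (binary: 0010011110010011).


Original: 0010011110010011
Invert all bits:
  bit 0: 0 → 1
  bit 1: 0 → 1
  bit 2: 1 → 0
  bit 3: 0 → 1
  bit 4: 0 → 1
  bit 5: 1 → 0
  bit 6: 1 → 0
  bit 7: 1 → 0
  bit 8: 1 → 0
  bit 9: 0 → 1
  bit 10: 0 → 1
  bit 11: 1 → 0
  bit 12: 0 → 1
  bit 13: 0 → 1
  bit 14: 1 → 0
  bit 15: 1 → 0
= 1101100001101100


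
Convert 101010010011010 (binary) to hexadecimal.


Group into 4-bit nibbles: 0101010010011010
  0101 = 5
  0100 = 4
  1001 = 9
  1010 = A
= 0x549A


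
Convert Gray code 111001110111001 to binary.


Gray code: 111001110111001
MSB stays the same: 1
Each subsequent bit = prev_binary XOR current_gray:
  B[1] = 1 XOR 1 = 0
  B[2] = 0 XOR 1 = 1
  B[3] = 1 XOR 0 = 1
  B[4] = 1 XOR 0 = 1
  B[5] = 1 XOR 1 = 0
  B[6] = 0 XOR 1 = 1
  B[7] = 1 XOR 1 = 0
  B[8] = 0 XOR 0 = 0
  B[9] = 0 XOR 1 = 1
  B[10] = 1 XOR 1 = 0
  B[11] = 0 XOR 1 = 1
  B[12] = 1 XOR 0 = 1
  B[13] = 1 XOR 0 = 1
  B[14] = 1 XOR 1 = 0
= 101110100101110 (23854 decimal)
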